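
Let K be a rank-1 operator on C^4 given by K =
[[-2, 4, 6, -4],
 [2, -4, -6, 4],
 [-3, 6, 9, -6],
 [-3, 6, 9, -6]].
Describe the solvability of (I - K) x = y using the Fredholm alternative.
(I - K) is invertible (det(I - K) = 4 ≠ 0), so for every y in C^4 the equation (I - K) x = y has a unique solution.

K has rank 1, so it is an outer product K = u v^T: every row of K is a multiple of one row vector. Reading off the entries, u = (-2, 2, -3, -3) and v = (1, -2, -3, 2) (row i of K equals u_i·v^T). A rank-one matrix u v^T satisfies K u = u (v·u) and kills the (3)-dimensional subspace v^⊥, so its characteristic polynomial is lambda^3 (lambda - v·u) with v·u = tr K = -3. Hence the eigenvalues of I - K are 1 (multiplicity 3) and 1 - (-3) = 4, so det(I - K) = 4. (Direct check: I - K =
[[3, -4, -6, 4],
 [-2, 5, 6, -4],
 [3, -6, -8, 6],
 [3, -6, -9, 7]]
has determinant 4.) The finite-dimensional Fredholm alternative says: either (I - K) is invertible, or ker(I - K) ≠ {0} and then range(I - K) = ker((I - K)^*)^⊥, with dim ker(I - K) = dim ker((I - K)^*). Since det(I - K) ≠ 0, 1 is not an eigenvalue of K and ker(I - K) = {0}, so we are in the first case: for every y there is a unique x = (I - K)^(-1) y. Explicitly, by the Sherman–Morrison formula, (I - u v^T)^(-1) = I + u v^T/(1 - v·u), i.e. (I - K)^(-1) = I + K/(4).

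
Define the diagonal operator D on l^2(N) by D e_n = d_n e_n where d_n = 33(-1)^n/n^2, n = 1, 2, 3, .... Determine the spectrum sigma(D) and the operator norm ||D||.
sigma(D) = {33(-1)^n/n^2 : n ≥ 1} ∪ {0}; ||D|| = 33

A bounded diagonal operator on l^2 with diagonal entries d_n has spectrum equal to the closure of {d_n : n ≥ 1}: every d_n is an eigenvalue (with eigenvector e_n), so {d_n} ⊂ sigma(D); the spectrum is closed, so its closure is too; and for lambda not in the closure, (D - lambda I) has bounded inverse (the diagonal entries 1/(d_n - lambda) are bounded). For our sequence d_n = 33(-1)^n/n^2, n = 1, 2, 3, ...:
  - {d_n} = {33(-1)^n/n^2 : n ≥ 1}; the only limit point is 0
  - closure = {33(-1)^n/n^2 : n ≥ 1} ∪ {0}
For the norm: a diagonal operator has ||D|| = sup_n |d_n|. Here |d_n| = 33/n^2 is decreasing, so sup_n |d_n| = |d_1| = 33. So ||D|| = 33.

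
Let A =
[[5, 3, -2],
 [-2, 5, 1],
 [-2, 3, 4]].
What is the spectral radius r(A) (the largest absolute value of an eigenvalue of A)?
r(A) = (9 + sqrt(5))/2 ≈ 5.618

The eigenvalues of A are the roots of its characteristic polynomial. With M = A (coefficients from the trace, the sum of principal 2x2 minors, and det A):
  p(λ) = det(λ I - M) = λ^3 - 14λ^2 + 64λ - 95.
By the rational root theorem any rational root is an integer divisor of 95. Testing λ = 5: p(5) = 125 - 350 + 320 - 95 = 0, so λ = 5 is a root. Dividing out (λ - 5) leaves p(λ) = (λ - 5)(λ^2 - 9λ + 19). For λ^2 - 9λ + 19 the discriminant is 5. It is nonnegative but not a perfect square, so the roots are real and irrational: λ = (9 ± sqrt(5))/2 ≈ 5.618, 3.382.
Thus the eigenvalues (to 4 decimals) are 5.618 (modulus 5.618); 3.382 (modulus 3.382); 5 (modulus 5). The spectral radius is the largest modulus: r(A) = (9 + sqrt(5))/2 ≈ 5.618. (Cross-check: r(A) ≤ ||A||_2 ≈ 7.3294; equality holds whenever A is normal, though it can also hold for some non-normal A.)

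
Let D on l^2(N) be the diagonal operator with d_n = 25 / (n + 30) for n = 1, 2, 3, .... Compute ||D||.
||D|| = 25/31 (attained at n = 1)

For D diagonal, ||D|| = sup_n |d_n| = sup_n 25/(n + 30). This is positive and strictly decreasing in n, so the supremum is attained at n = 1: d_1 = 25/(1 + 30) = 25/31. Hence ||D|| = 25/31.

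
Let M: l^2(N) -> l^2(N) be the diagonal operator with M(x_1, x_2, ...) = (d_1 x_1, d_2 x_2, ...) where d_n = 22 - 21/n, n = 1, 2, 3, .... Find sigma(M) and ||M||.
sigma(M) = {22 - 21/n : n ≥ 1} ∪ {22}; ||M|| = 22

A bounded diagonal operator on l^2 with diagonal entries d_n has spectrum equal to the closure of {d_n : n ≥ 1}: every d_n is an eigenvalue (with eigenvector e_n), so {d_n} ⊂ sigma(M); the spectrum is closed, so its closure is too; and for lambda not in the closure, (M - lambda I) has bounded inverse (the diagonal entries 1/(d_n - lambda) are bounded). For our sequence d_n = 22 - 21/n, n = 1, 2, 3, ...:
  - {d_n} = {22 - 21/n : n ≥ 1}; the only limit point is 22
  - closure = {22 - 21/n : n ≥ 1} ∪ {22}
For the norm: a diagonal operator has ||M|| = sup_n |d_n|. Here d_n = 22 - 21/n increases monotonically from d_1 = 1 toward 22, with all terms in [1, 22); so sup_n |d_n| = 22 (the supremum is the limit, not attained). So ||M|| = 22.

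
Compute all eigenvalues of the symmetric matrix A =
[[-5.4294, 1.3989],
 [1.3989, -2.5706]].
sigma(A) ≈ {-6, -2}

A is real symmetric, so its spectrum consists of real eigenvalues. Expanding the characteristic polynomial of the displayed matrix gives
  det(λ I - A) = p(λ) = λ^2 + (8)λ + (12).
Solving p(λ) = 0 yields eigenvalues ≈ -6, -2. (A is shown rounded to 4 decimals, so these recover the underlying integer eigenvalues to within that precision.)
Verification: the trace of A = -8 equals the sum of eigenvalues -8, and det(A) ≈ 11.9999 matches the eigenvalue product 12.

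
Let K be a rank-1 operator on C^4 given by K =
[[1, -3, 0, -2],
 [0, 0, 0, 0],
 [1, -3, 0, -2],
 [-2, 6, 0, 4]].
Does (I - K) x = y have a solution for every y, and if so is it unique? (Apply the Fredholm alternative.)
(I - K) is invertible (det(I - K) = -4 ≠ 0), so for every y in C^4 the equation (I - K) x = y has a unique solution.

K has rank 1, so it is an outer product K = u v^T: every row of K is a multiple of one row vector. Reading off the entries, u = (1, 0, 1, -2) and v = (1, -3, 0, -2) (row i of K equals u_i·v^T). A rank-one matrix u v^T satisfies K u = u (v·u) and kills the (3)-dimensional subspace v^⊥, so its characteristic polynomial is lambda^3 (lambda - v·u) with v·u = tr K = 5. Hence the eigenvalues of I - K are 1 (multiplicity 3) and 1 - (5) = -4, so det(I - K) = -4. (Direct check: I - K =
[[0, 3, 0, 2],
 [0, 1, 0, 0],
 [-1, 3, 1, 2],
 [2, -6, 0, -3]]
has determinant -4.) The finite-dimensional Fredholm alternative says: either (I - K) is invertible, or ker(I - K) ≠ {0} and then range(I - K) = ker((I - K)^*)^⊥, with dim ker(I - K) = dim ker((I - K)^*). Since det(I - K) ≠ 0, 1 is not an eigenvalue of K and ker(I - K) = {0}, so we are in the first case: for every y there is a unique x = (I - K)^(-1) y. Explicitly, by the Sherman–Morrison formula, (I - u v^T)^(-1) = I + u v^T/(1 - v·u), i.e. (I - K)^(-1) = I + K/(-4).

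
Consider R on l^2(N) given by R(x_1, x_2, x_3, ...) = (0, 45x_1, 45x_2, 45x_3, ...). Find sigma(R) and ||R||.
sigma(R) = closed disk {z in C : |z| ≤ 45}; ||R|| = 45

Note R = 45·U where U is the unit right shift (U x)_k = x_{k-1} (with x_0 := 0); so ||R|| = 45||U|| and sigma(R) = 45·sigma(U). ||R x||^2 = sum_{k≥1} |45x_k|^2 = 2025||x||^2, so ||R|| = 45 and sigma(R) ⊂ {|z| ≤ 45}. For any |lambda| < 45, the equation (R - lambda I) x = 0 forces x_1 = 0, then 45x_k = lambda x_{k+1} ⇒ x = 0, so R has no eigenvalues. But (R - lambda I) is not surjective for |lambda| < 45: solving (R - lambda I) x = e_1 would require x_n proportional to (lambda/45)^(-n), which is not in l^2. So every |lambda| < 45 lies in the residual spectrum. The boundary |lambda| = 45 is in the approximate point spectrum (the spectrum is closed). Hence sigma(R) is the closed disk of radius 45.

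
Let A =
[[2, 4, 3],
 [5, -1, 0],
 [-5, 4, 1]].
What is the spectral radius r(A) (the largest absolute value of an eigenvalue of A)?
r(A) ≈ 4.4829

The eigenvalues of A are the roots of its characteristic polynomial. With M = A (coefficients from the trace, the sum of principal 2x2 minors, and det A):
  p(λ) = det(λ I - M) = λ^3 - 2λ^2 - 6λ - 23.
No integer candidate from the rational root theorem (±divisors of 23) is a root, so the roots are irrational. The cubic discriminant is Δ = -18979 < 0, so there is one real root and a complex-conjugate pair. p(4) = -15 and p(5) = 22 have opposite signs, so a root lies in (4, 5); Newton's method refines it to λ ≈ 4.4829. Dividing out (λ - (4.4829)) leaves approximately λ^2 + 2.4829λ + 5.1306. For λ^2 + 2.4829λ + 5.1306 the discriminant is -14.3576. It is negative, so the remaining roots are the complex-conjugate pair λ ≈ -1.2415 ± 1.8946i. Their product equals the constant term, so |λ|^2 ≈ 5.1306 and |λ| ≈ 2.2651.
Thus the eigenvalues (to 4 decimals) are 4.4829 (modulus 4.4829); -1.2415 ± 1.8946i (modulus 2.2651). The spectral radius is the largest modulus: r(A) ≈ 4.4829. (Cross-check: r(A) ≤ ||A||_2 ≈ 8.0282; equality holds whenever A is normal, though it can also hold for some non-normal A.)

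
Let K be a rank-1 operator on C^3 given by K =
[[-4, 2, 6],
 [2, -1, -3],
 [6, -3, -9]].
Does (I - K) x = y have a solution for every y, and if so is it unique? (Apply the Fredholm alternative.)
(I - K) is invertible (det(I - K) = 15 ≠ 0), so for every y in C^3 the equation (I - K) x = y has a unique solution.

K has rank 1, so it is an outer product K = u v^T: every row of K is a multiple of one row vector. Reading off the entries, u = (2, -1, -3) and v = (-2, 1, 3) (row i of K equals u_i·v^T). A rank-one matrix u v^T satisfies K u = u (v·u) and kills the (2)-dimensional subspace v^⊥, so its characteristic polynomial is lambda^2 (lambda - v·u) with v·u = tr K = -14. Hence the eigenvalues of I - K are 1 (multiplicity 2) and 1 - (-14) = 15, so det(I - K) = 15. (Direct check: I - K =
[[5, -2, -6],
 [-2, 2, 3],
 [-6, 3, 10]]
has determinant 15.) The finite-dimensional Fredholm alternative says: either (I - K) is invertible, or ker(I - K) ≠ {0} and then range(I - K) = ker((I - K)^*)^⊥, with dim ker(I - K) = dim ker((I - K)^*). Since det(I - K) ≠ 0, 1 is not an eigenvalue of K and ker(I - K) = {0}, so we are in the first case: for every y there is a unique x = (I - K)^(-1) y. Explicitly, by the Sherman–Morrison formula, (I - u v^T)^(-1) = I + u v^T/(1 - v·u), i.e. (I - K)^(-1) = I + K/(15).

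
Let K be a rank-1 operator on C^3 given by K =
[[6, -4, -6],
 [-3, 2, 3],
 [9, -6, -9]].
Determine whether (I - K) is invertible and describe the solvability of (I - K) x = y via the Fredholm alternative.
(I - K) is invertible (det(I - K) = 2 ≠ 0), so for every y in C^3 the equation (I - K) x = y has a unique solution.

K has rank 1, so it is an outer product K = u v^T: every row of K is a multiple of one row vector. Reading off the entries, u = (2, -1, 3) and v = (3, -2, -3) (row i of K equals u_i·v^T). A rank-one matrix u v^T satisfies K u = u (v·u) and kills the (2)-dimensional subspace v^⊥, so its characteristic polynomial is lambda^2 (lambda - v·u) with v·u = tr K = -1. Hence the eigenvalues of I - K are 1 (multiplicity 2) and 1 - (-1) = 2, so det(I - K) = 2. (Direct check: I - K =
[[-5, 4, 6],
 [3, -1, -3],
 [-9, 6, 10]]
has determinant 2.) The finite-dimensional Fredholm alternative says: either (I - K) is invertible, or ker(I - K) ≠ {0} and then range(I - K) = ker((I - K)^*)^⊥, with dim ker(I - K) = dim ker((I - K)^*). Since det(I - K) ≠ 0, 1 is not an eigenvalue of K and ker(I - K) = {0}, so we are in the first case: for every y there is a unique x = (I - K)^(-1) y. Explicitly, by the Sherman–Morrison formula, (I - u v^T)^(-1) = I + u v^T/(1 - v·u), i.e. (I - K)^(-1) = I + K/(2).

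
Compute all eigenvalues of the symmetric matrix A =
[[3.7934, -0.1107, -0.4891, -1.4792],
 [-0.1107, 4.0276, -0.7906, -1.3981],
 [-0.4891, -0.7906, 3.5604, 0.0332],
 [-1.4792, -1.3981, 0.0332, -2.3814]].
sigma(A) ≈ {-3, 3, 4, 5}

A is real symmetric, so its spectrum consists of real eigenvalues. Expanding the characteristic polynomial of the displayed matrix gives
  det(λ I - A) = p(λ) = λ^4 + (-9)λ^3 + (11)λ^2 + (80.9977)λ + (-179.9938).
Solving p(λ) = 0 yields eigenvalues ≈ -3, 3, 4, 5. (A is shown rounded to 4 decimals, so these recover the underlying integer eigenvalues to within that precision.)
Verification: the trace of A = 9 equals the sum of eigenvalues 9, and det(A) ≈ -179.9938 matches the eigenvalue product -180.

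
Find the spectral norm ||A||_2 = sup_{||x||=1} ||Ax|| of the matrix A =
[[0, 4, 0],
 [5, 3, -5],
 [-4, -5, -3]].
||A||_2 ≈ 9.075 (= sqrt(largest eigenvalue of A^T A))

||A||_2 = sigma_max(A) = sqrt(lambda_max(A^T A)). Form the symmetric matrix M = A^T A =
[[41, 35, -13],
 [35, 50, 0],
 [-13, 0, 34]].
Its characteristic polynomial (trace, sum of principal 2x2 minors, determinant of M give the coefficients) is
  p(λ) = det(λ I - M) = λ^3 - 125λ^2 + 3750λ - 19600.
No integer candidate from the rational root theorem (±divisors of 19600) is a root, so the roots are irrational. The cubic discriminant is Δ = 10666742500 > 0, so there are three distinct real roots. p(6) = -1384 and p(7) = 868 have opposite signs, so a root lies in (6, 7); Newton's method refines it to λ ≈ 6.6034. p(36) = 56 and p(37) = -1322 have opposite signs, so a root lies in (36, 37); Newton's method refines it to λ ≈ 36.0411. p(82) = -1232 and p(83) = 2312 have opposite signs, so a root lies in (82, 83); Newton's method refines it to λ ≈ 82.3555. Check (Vieta): the three roots sum to 125, matching tr M = 125.
So the eigenvalues of A^T A are ≈ 6.6034, 36.0411, 82.3555 (all ≥ 0, as they must be for A^T A). The largest is λ_max ≈ 82.3555, hence ||A||_2 = sqrt(λ_max) ≈ 9.075.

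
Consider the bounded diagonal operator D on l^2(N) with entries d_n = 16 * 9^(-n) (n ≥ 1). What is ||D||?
||D|| = 16/9 (attained at n = 1)

For D diagonal, ||D|| = sup_n |d_n|. The sequence d_n = 16 * 9^(-n) is positive and strictly decreasing (ratio 9^(-1) < 1), so the supremum is d_1 = 16/9. Hence ||D|| = 16/9.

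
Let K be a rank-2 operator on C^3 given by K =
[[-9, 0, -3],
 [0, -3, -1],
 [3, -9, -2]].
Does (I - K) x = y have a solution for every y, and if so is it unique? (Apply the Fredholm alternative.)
(I - K) is invertible (det(I - K) = 66 ≠ 0), so for every y in C^3 the equation (I - K) x = y has a unique solution.

K has rank 2 and factors as K = U V^T = u1 v1^T + u2 v2^T with u1 = (0, -1, -3), v1 = (0, 3, 1), u2 = (-3, 0, 1), v2 = (3, 0, 1) (multiplying out reproduces the displayed K). The nonzero eigenvalues of U V^T coincide with those of the 2 x 2 matrix G = V^T U = [[v1·u1, v1·u2], [v2·u1, v2·u2]] = [[-6, 1], [-3, -8]], and by the Sylvester determinant identity det(I_3 - U V^T) = det(I_2 - V^T U) = det([[7, -1], [3, 9]]) = (7)(9) - (-1)(3) = 66. (Direct check: I - K =
[[10, 0, 3],
 [0, 4, 1],
 [-3, 9, 3]]
has determinant 66.) The finite-dimensional Fredholm alternative says: either (I - K) is invertible, or ker(I - K) ≠ {0} and then range(I - K) = ker((I - K)^*)^⊥, with dim ker(I - K) = dim ker((I - K)^*). Since det(I - K) ≠ 0, 1 is not an eigenvalue of K and ker(I - K) = {0}, so we are in the first case: for every y there is a unique x = (I - K)^(-1) y. (Explicitly, by the Woodbury identity, (I - U V^T)^(-1) = I + U (I_2 - G)^(-1) V^T.)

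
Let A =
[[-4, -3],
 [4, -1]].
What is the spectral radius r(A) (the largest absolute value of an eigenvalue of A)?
r(A) = 4

The eigenvalues of A are the roots of its characteristic polynomial. With M = A (coefficients from the trace and determinant):
  p(λ) = det(λ I - M) = λ^2 + 5λ + 16.
For λ^2 + 5λ + 16 the discriminant is -39. It is negative, so the roots are the complex-conjugate pair λ = -5/2 ± (sqrt(39)/2) i ≈ -2.5 ± 3.1225i. For a conjugate pair the product of the roots equals the constant term, so |λ|^2 = 16 and |λ| = sqrt(16) = 4.
Thus the eigenvalues (to 4 decimals) are -2.5 ± 3.1225i (modulus 4). The spectral radius is the largest modulus: r(A) = 4. (Cross-check: r(A) ≤ ||A||_2 ≈ 5.8823; equality holds whenever A is normal, though it can also hold for some non-normal A.)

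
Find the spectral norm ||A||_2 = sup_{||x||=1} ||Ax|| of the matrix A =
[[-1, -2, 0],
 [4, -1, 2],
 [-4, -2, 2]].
||A||_2 ≈ 5.873 (= sqrt(largest eigenvalue of A^T A))

||A||_2 = sigma_max(A) = sqrt(lambda_max(A^T A)). Form the symmetric matrix M = A^T A =
[[33, 6, 0],
 [6, 9, -6],
 [0, -6, 8]].
Its characteristic polynomial (trace, sum of principal 2x2 minors, determinant of M give the coefficients) is
  p(λ) = det(λ I - M) = λ^3 - 50λ^2 + 561λ - 900.
No integer candidate from the rational root theorem (±divisors of 900) is a root, so the roots are irrational. The cubic discriminant is Δ = 63108576 > 0, so there are three distinct real roots. p(1) = -388 and p(2) = 30 have opposite signs, so a root lies in (1, 2); Newton's method refines it to λ ≈ 1.9203. p(13) = 140 and p(14) = -102 have opposite signs, so a root lies in (13, 14); Newton's method refines it to λ ≈ 13.5879. p(34) = -322 and p(35) = 360 have opposite signs, so a root lies in (34, 35); Newton's method refines it to λ ≈ 34.4917. Check (Vieta): the three roots sum to 50, matching tr M = 50.
So the eigenvalues of A^T A are ≈ 1.9203, 13.5879, 34.4917 (all ≥ 0, as they must be for A^T A). The largest is λ_max ≈ 34.4917, hence ||A||_2 = sqrt(λ_max) ≈ 5.873.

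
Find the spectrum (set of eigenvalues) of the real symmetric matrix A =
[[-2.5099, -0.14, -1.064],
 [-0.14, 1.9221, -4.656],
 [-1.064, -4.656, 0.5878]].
sigma(A) ≈ {-4, -2, 6}

A is real symmetric, so its spectrum consists of real eigenvalues. Expanding the characteristic polynomial of the displayed matrix gives
  det(λ I - A) = p(λ) = λ^3 + (0)λ^2 + (-28)λ + (-48).
Solving p(λ) = 0 yields eigenvalues ≈ -4, -2, 6. (A is shown rounded to 4 decimals, so these recover the underlying integer eigenvalues to within that precision.)
Verification: the trace of A = 0 equals the sum of eigenvalues 0, and det(A) ≈ 48.0001 matches the eigenvalue product 48.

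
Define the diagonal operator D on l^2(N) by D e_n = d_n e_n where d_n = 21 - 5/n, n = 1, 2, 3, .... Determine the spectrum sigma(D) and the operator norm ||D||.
sigma(D) = {21 - 5/n : n ≥ 1} ∪ {21}; ||D|| = 21

A bounded diagonal operator on l^2 with diagonal entries d_n has spectrum equal to the closure of {d_n : n ≥ 1}: every d_n is an eigenvalue (with eigenvector e_n), so {d_n} ⊂ sigma(D); the spectrum is closed, so its closure is too; and for lambda not in the closure, (D - lambda I) has bounded inverse (the diagonal entries 1/(d_n - lambda) are bounded). For our sequence d_n = 21 - 5/n, n = 1, 2, 3, ...:
  - {d_n} = {21 - 5/n : n ≥ 1}; the only limit point is 21
  - closure = {21 - 5/n : n ≥ 1} ∪ {21}
For the norm: a diagonal operator has ||D|| = sup_n |d_n|. Here d_n = 21 - 5/n increases monotonically from d_1 = 16 toward 21, with all terms in [16, 21); so sup_n |d_n| = 21 (the supremum is the limit, not attained). So ||D|| = 21.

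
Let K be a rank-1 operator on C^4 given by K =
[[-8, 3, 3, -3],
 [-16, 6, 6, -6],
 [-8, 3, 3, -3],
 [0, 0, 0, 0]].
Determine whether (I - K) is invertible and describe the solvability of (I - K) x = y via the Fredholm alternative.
(I - K) is singular (det(I - K) = 0, i.e. 1 ∈ sigma(K)). (I - K) x = y is solvable iff y ⊥ ker((I - K)^*) = span{(-8, 3, 3, -3)}, i.e. iff -8y_1 + 3y_2 + 3y_3 - 3y_4 = 0. When solvable, the solutions are x = y + c·(1, 2, 1, 0), c arbitrary (ker(I - K) = span{(1, 2, 1, 0)}, dimension 1).

K has rank 1, so it is an outer product K = u v^T: every row of K is a multiple of one row vector. Reading off the entries, u = (1, 2, 1, 0) and v = (-8, 3, 3, -3) (row i of K equals u_i·v^T). A rank-one matrix u v^T satisfies K u = u (v·u) and kills the (3)-dimensional subspace v^⊥, so its characteristic polynomial is lambda^3 (lambda - v·u) with v·u = tr K = 1. Hence the eigenvalues of I - K are 1 (multiplicity 3) and 1 - (1) = 0, so det(I - K) = 0. (Direct check: I - K =
[[9, -3, -3, 3],
 [16, -5, -6, 6],
 [8, -3, -2, 3],
 [0, 0, 0, 1]]
has determinant 0.) So 1 is an eigenvalue of K and (I - K) is not invertible. The finite-dimensional Fredholm alternative says: either (I - K) is invertible, or ker(I - K) ≠ {0} and then range(I - K) = ker((I - K)^*)^⊥, with dim ker(I - K) = dim ker((I - K)^*). We are in the second case, so we need both kernels. Kernel of I - K: (I - K) u = u - u (v·u) = u - u = 0, so ker(I - K) = span{u} = span{(1, 2, 1, 0)} (it is exactly 1-dimensional because rank(I - K) = 3). Kernel of the adjoint: K is real, so (I - K)^* = I - K^T = I - v u^T, and (I - v u^T) v = v - v (u·v) = 0; hence ker((I - K)^*) = span{v} = span{(-8, 3, 3, -3)}. Therefore (I - K) x = y is solvable iff <y, v> = 0, i.e. iff -8y_1 + 3y_2 + 3y_3 - 3y_4 = 0. When this holds, K y = u (v·y) = 0, so (I - K) y = y and x = y is a particular solution; the full solution set is the line x = y + c·u = y + c·(1, 2, 1, 0), c ∈ C.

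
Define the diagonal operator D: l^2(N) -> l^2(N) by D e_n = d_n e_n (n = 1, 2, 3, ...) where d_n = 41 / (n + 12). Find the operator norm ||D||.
||D|| = 41/13 (attained at n = 1)

For D diagonal, ||D|| = sup_n |d_n| = sup_n 41/(n + 12). This is positive and strictly decreasing in n, so the supremum is attained at n = 1: d_1 = 41/(1 + 12) = 41/13. Hence ||D|| = 41/13.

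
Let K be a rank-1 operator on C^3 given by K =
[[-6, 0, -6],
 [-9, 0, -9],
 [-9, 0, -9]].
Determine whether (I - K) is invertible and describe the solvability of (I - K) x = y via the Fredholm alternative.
(I - K) is invertible (det(I - K) = 16 ≠ 0), so for every y in C^3 the equation (I - K) x = y has a unique solution.

K has rank 1, so it is an outer product K = u v^T: every row of K is a multiple of one row vector. Reading off the entries, u = (-2, -3, -3) and v = (3, 0, 3) (row i of K equals u_i·v^T). A rank-one matrix u v^T satisfies K u = u (v·u) and kills the (2)-dimensional subspace v^⊥, so its characteristic polynomial is lambda^2 (lambda - v·u) with v·u = tr K = -15. Hence the eigenvalues of I - K are 1 (multiplicity 2) and 1 - (-15) = 16, so det(I - K) = 16. (Direct check: I - K =
[[7, 0, 6],
 [9, 1, 9],
 [9, 0, 10]]
has determinant 16.) The finite-dimensional Fredholm alternative says: either (I - K) is invertible, or ker(I - K) ≠ {0} and then range(I - K) = ker((I - K)^*)^⊥, with dim ker(I - K) = dim ker((I - K)^*). Since det(I - K) ≠ 0, 1 is not an eigenvalue of K and ker(I - K) = {0}, so we are in the first case: for every y there is a unique x = (I - K)^(-1) y. Explicitly, by the Sherman–Morrison formula, (I - u v^T)^(-1) = I + u v^T/(1 - v·u), i.e. (I - K)^(-1) = I + K/(16).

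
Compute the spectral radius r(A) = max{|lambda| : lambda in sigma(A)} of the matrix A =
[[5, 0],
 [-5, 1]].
r(A) = 5

The eigenvalues of A are the roots of its characteristic polynomial. With M = A (coefficients from the trace and determinant):
  p(λ) = det(λ I - M) = λ^2 - 6λ + 5.
For λ^2 - 6λ + 5 the discriminant is 16. It is a perfect square (4^2), so the roots are rational: λ = (6 ± 4)/2 = 5, 1.
Thus the eigenvalues (to 4 decimals) are 5 (modulus 5); 1 (modulus 1). The spectral radius is the largest modulus: r(A) = 5. (Cross-check: r(A) ≤ ||A||_2 ≈ 7.1067; equality holds whenever A is normal, though it can also hold for some non-normal A.)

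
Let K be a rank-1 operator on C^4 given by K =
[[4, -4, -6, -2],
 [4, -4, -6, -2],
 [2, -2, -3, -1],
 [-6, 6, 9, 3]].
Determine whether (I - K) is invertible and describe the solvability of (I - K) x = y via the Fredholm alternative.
(I - K) is invertible (det(I - K) = 1 ≠ 0), so for every y in C^4 the equation (I - K) x = y has a unique solution.

K has rank 1, so it is an outer product K = u v^T: every row of K is a multiple of one row vector. Reading off the entries, u = (2, 2, 1, -3) and v = (2, -2, -3, -1) (row i of K equals u_i·v^T). A rank-one matrix u v^T satisfies K u = u (v·u) and kills the (3)-dimensional subspace v^⊥, so its characteristic polynomial is lambda^3 (lambda - v·u) with v·u = tr K = 0. Hence the eigenvalues of I - K are 1 (multiplicity 3) and 1 - (0) = 1, so det(I - K) = 1. (Direct check: I - K =
[[-3, 4, 6, 2],
 [-4, 5, 6, 2],
 [-2, 2, 4, 1],
 [6, -6, -9, -2]]
has determinant 1.) The finite-dimensional Fredholm alternative says: either (I - K) is invertible, or ker(I - K) ≠ {0} and then range(I - K) = ker((I - K)^*)^⊥, with dim ker(I - K) = dim ker((I - K)^*). Since det(I - K) ≠ 0, 1 is not an eigenvalue of K and ker(I - K) = {0}, so we are in the first case: for every y there is a unique x = (I - K)^(-1) y. Explicitly, by the Sherman–Morrison formula, (I - u v^T)^(-1) = I + u v^T/(1 - v·u), i.e. (I - K)^(-1) = I + K.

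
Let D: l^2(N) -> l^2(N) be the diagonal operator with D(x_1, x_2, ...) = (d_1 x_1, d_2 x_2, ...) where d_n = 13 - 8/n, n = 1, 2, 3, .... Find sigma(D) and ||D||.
sigma(D) = {13 - 8/n : n ≥ 1} ∪ {13}; ||D|| = 13

A bounded diagonal operator on l^2 with diagonal entries d_n has spectrum equal to the closure of {d_n : n ≥ 1}: every d_n is an eigenvalue (with eigenvector e_n), so {d_n} ⊂ sigma(D); the spectrum is closed, so its closure is too; and for lambda not in the closure, (D - lambda I) has bounded inverse (the diagonal entries 1/(d_n - lambda) are bounded). For our sequence d_n = 13 - 8/n, n = 1, 2, 3, ...:
  - {d_n} = {13 - 8/n : n ≥ 1}; the only limit point is 13
  - closure = {13 - 8/n : n ≥ 1} ∪ {13}
For the norm: a diagonal operator has ||D|| = sup_n |d_n|. Here d_n = 13 - 8/n increases monotonically from d_1 = 5 toward 13, with all terms in [5, 13); so sup_n |d_n| = 13 (the supremum is the limit, not attained). So ||D|| = 13.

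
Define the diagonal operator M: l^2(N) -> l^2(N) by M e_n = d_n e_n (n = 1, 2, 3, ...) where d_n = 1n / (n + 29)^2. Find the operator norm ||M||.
||M|| = 1/116 (attained at n = 29)

For M diagonal, ||M|| = sup_n |d_n|. Treat f(x) = 1x / (x + 29)^2 for real x > 0. By the quotient rule, f'(x) = 1(29 - x)/(x + 29)^3, which is positive for x < 29 and negative for x > 29. So f has a unique maximum at x = 29, and since 29 is a positive integer, the supremum over n ≥ 1 is attained at n = 29: d_29 = 1·29/(29 + 29)^2 = 1·29/3364 = 1/116. Hence ||M|| = 1/116.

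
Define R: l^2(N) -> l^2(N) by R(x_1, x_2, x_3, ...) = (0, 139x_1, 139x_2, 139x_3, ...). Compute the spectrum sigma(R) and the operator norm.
sigma(R) = closed disk {z in C : |z| ≤ 139}; ||R|| = 139

Note R = 139·U where U is the unit right shift (U x)_k = x_{k-1} (with x_0 := 0); so ||R|| = 139||U|| and sigma(R) = 139·sigma(U). ||R x||^2 = sum_{k≥1} |139x_k|^2 = 19321||x||^2, so ||R|| = 139 and sigma(R) ⊂ {|z| ≤ 139}. For any |lambda| < 139, the equation (R - lambda I) x = 0 forces x_1 = 0, then 139x_k = lambda x_{k+1} ⇒ x = 0, so R has no eigenvalues. But (R - lambda I) is not surjective for |lambda| < 139: solving (R - lambda I) x = e_1 would require x_n proportional to (lambda/139)^(-n), which is not in l^2. So every |lambda| < 139 lies in the residual spectrum. The boundary |lambda| = 139 is in the approximate point spectrum (the spectrum is closed). Hence sigma(R) is the closed disk of radius 139.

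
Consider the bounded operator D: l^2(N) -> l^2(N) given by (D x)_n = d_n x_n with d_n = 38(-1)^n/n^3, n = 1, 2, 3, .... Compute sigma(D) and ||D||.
sigma(D) = {38(-1)^n/n^3 : n ≥ 1} ∪ {0}; ||D|| = 38

A bounded diagonal operator on l^2 with diagonal entries d_n has spectrum equal to the closure of {d_n : n ≥ 1}: every d_n is an eigenvalue (with eigenvector e_n), so {d_n} ⊂ sigma(D); the spectrum is closed, so its closure is too; and for lambda not in the closure, (D - lambda I) has bounded inverse (the diagonal entries 1/(d_n - lambda) are bounded). For our sequence d_n = 38(-1)^n/n^3, n = 1, 2, 3, ...:
  - {d_n} = {38(-1)^n/n^3 : n ≥ 1}; the only limit point is 0
  - closure = {38(-1)^n/n^3 : n ≥ 1} ∪ {0}
For the norm: a diagonal operator has ||D|| = sup_n |d_n|. Here |d_n| = 38/n^3 is decreasing, so sup_n |d_n| = |d_1| = 38. So ||D|| = 38.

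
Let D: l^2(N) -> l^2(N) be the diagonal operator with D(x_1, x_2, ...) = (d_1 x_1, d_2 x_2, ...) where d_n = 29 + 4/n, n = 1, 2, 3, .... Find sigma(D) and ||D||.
sigma(D) = {29 + 4/n : n ≥ 1} ∪ {29}; ||D|| = 33

A bounded diagonal operator on l^2 with diagonal entries d_n has spectrum equal to the closure of {d_n : n ≥ 1}: every d_n is an eigenvalue (with eigenvector e_n), so {d_n} ⊂ sigma(D); the spectrum is closed, so its closure is too; and for lambda not in the closure, (D - lambda I) has bounded inverse (the diagonal entries 1/(d_n - lambda) are bounded). For our sequence d_n = 29 + 4/n, n = 1, 2, 3, ...:
  - {d_n} = {29 + 4/n : n ≥ 1}; the only limit point is 29
  - closure = {29 + 4/n : n ≥ 1} ∪ {29}
For the norm: a diagonal operator has ||D|| = sup_n |d_n|. Here d_n = 29 + 4/n is positive and decreasing, so sup_n |d_n| = d_1 = 29 + 4 = 33. So ||D|| = 33.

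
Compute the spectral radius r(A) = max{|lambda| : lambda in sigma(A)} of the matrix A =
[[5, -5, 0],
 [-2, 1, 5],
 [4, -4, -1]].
r(A) = sqrt(5) ≈ 2.2361

The eigenvalues of A are the roots of its characteristic polynomial. With M = A (coefficients from the trace, the sum of principal 2x2 minors, and det A):
  p(λ) = det(λ I - M) = λ^3 - 5λ^2 + 9λ - 5.
By the rational root theorem any rational root is an integer divisor of 5. Testing λ = 1: p(1) = 1 - 5 + 9 - 5 = 0, so λ = 1 is a root. Dividing out (λ - 1) leaves p(λ) = (λ - 1)(λ^2 - 4λ + 5). For λ^2 - 4λ + 5 the discriminant is -4. It is negative, so the roots are the complex-conjugate pair λ = 2 ± (sqrt(4)/2) i ≈ 2 ± 1i. For a conjugate pair the product of the roots equals the constant term, so |λ|^2 = 5 and |λ| = sqrt(5) ≈ 2.2361.
Thus the eigenvalues (to 4 decimals) are 2 ± 1i (modulus 2.2361); 1 (modulus 1). The spectral radius is the largest modulus: r(A) = sqrt(5) ≈ 2.2361. (Cross-check: r(A) ≤ ||A||_2 ≈ 9.5213; equality holds whenever A is normal, though it can also hold for some non-normal A.)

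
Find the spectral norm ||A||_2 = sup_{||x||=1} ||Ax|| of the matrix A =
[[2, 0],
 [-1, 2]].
||A||_2 = sqrt((9 + sqrt(17))/2) ≈ 2.5616 (= sqrt(largest eigenvalue of A^T A))

||A||_2 = sigma_max(A) = sqrt(lambda_max(A^T A)). Form the symmetric matrix M = A^T A =
[[5, -2],
 [-2, 4]].
Its characteristic polynomial (trace, determinant of M give the coefficients) is
  p(λ) = det(λ I - M) = λ^2 - 9λ + 16.
For λ^2 - 9λ + 16 the discriminant is 17. It is nonnegative but not a perfect square, so the roots are real and irrational: λ = (9 ± sqrt(17))/2 ≈ 6.5616, 2.4384.
So the eigenvalues of A^T A are ≈ 2.4384, 6.5616 (all ≥ 0, as they must be for A^T A). The largest is λ_max = (9 + sqrt(17))/2 ≈ 6.5616, hence ||A||_2 = sqrt(λ_max) = sqrt((9 + sqrt(17))/2) ≈ 2.5616.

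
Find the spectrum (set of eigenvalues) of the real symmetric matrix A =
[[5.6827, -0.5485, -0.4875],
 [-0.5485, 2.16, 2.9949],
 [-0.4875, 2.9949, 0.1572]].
sigma(A) ≈ {-2, 4, 6}

A is real symmetric, so its spectrum consists of real eigenvalues. Expanding the characteristic polynomial of the displayed matrix gives
  det(λ I - A) = p(λ) = λ^3 + (-8)λ^2 + (4)λ + (48).
Solving p(λ) = 0 yields eigenvalues ≈ -2, 4, 6. (A is shown rounded to 4 decimals, so these recover the underlying integer eigenvalues to within that precision.)
Verification: the trace of A = 8 equals the sum of eigenvalues 8, and det(A) ≈ -48.0000 matches the eigenvalue product -48.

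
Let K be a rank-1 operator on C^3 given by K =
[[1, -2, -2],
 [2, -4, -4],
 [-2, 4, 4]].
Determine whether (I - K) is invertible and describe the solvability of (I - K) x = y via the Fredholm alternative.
(I - K) is singular (det(I - K) = 0, i.e. 1 ∈ sigma(K)). (I - K) x = y is solvable iff y ⊥ ker((I - K)^*) = span{(1, -2, -2)}, i.e. iff y_1 - 2y_2 - 2y_3 = 0. When solvable, the solutions are x = y + c·(1, 2, -2), c arbitrary (ker(I - K) = span{(1, 2, -2)}, dimension 1).

K has rank 1, so it is an outer product K = u v^T: every row of K is a multiple of one row vector. Reading off the entries, u = (1, 2, -2) and v = (1, -2, -2) (row i of K equals u_i·v^T). A rank-one matrix u v^T satisfies K u = u (v·u) and kills the (2)-dimensional subspace v^⊥, so its characteristic polynomial is lambda^2 (lambda - v·u) with v·u = tr K = 1. Hence the eigenvalues of I - K are 1 (multiplicity 2) and 1 - (1) = 0, so det(I - K) = 0. (Direct check: I - K =
[[0, 2, 2],
 [-2, 5, 4],
 [2, -4, -3]]
has determinant 0.) So 1 is an eigenvalue of K and (I - K) is not invertible. The finite-dimensional Fredholm alternative says: either (I - K) is invertible, or ker(I - K) ≠ {0} and then range(I - K) = ker((I - K)^*)^⊥, with dim ker(I - K) = dim ker((I - K)^*). We are in the second case, so we need both kernels. Kernel of I - K: (I - K) u = u - u (v·u) = u - u = 0, so ker(I - K) = span{u} = span{(1, 2, -2)} (it is exactly 1-dimensional because rank(I - K) = 2). Kernel of the adjoint: K is real, so (I - K)^* = I - K^T = I - v u^T, and (I - v u^T) v = v - v (u·v) = 0; hence ker((I - K)^*) = span{v} = span{(1, -2, -2)}. Therefore (I - K) x = y is solvable iff <y, v> = 0, i.e. iff y_1 - 2y_2 - 2y_3 = 0. When this holds, K y = u (v·y) = 0, so (I - K) y = y and x = y is a particular solution; the full solution set is the line x = y + c·u = y + c·(1, 2, -2), c ∈ C.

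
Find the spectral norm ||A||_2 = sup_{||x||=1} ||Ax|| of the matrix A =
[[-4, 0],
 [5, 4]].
||A||_2 = sqrt((57 + sqrt(2225))/2) ≈ 7.217 (= sqrt(largest eigenvalue of A^T A))

||A||_2 = sigma_max(A) = sqrt(lambda_max(A^T A)). Form the symmetric matrix M = A^T A =
[[41, 20],
 [20, 16]].
Its characteristic polynomial (trace, determinant of M give the coefficients) is
  p(λ) = det(λ I - M) = λ^2 - 57λ + 256.
For λ^2 - 57λ + 256 the discriminant is 2225. It is nonnegative but not a perfect square, so the roots are real and irrational: λ = (57 ± sqrt(2225))/2 ≈ 52.085, 4.915.
So the eigenvalues of A^T A are ≈ 4.915, 52.085 (all ≥ 0, as they must be for A^T A). The largest is λ_max = (57 + sqrt(2225))/2 ≈ 52.085, hence ||A||_2 = sqrt(λ_max) = sqrt((57 + sqrt(2225))/2) ≈ 7.217.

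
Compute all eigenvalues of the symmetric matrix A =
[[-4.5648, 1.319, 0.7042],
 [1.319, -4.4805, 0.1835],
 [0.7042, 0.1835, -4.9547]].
sigma(A) ≈ {-6, -5, -3}

A is real symmetric, so its spectrum consists of real eigenvalues. Expanding the characteristic polynomial of the displayed matrix gives
  det(λ I - A) = p(λ) = λ^3 + (14)λ^2 + (63)λ + (90).
Solving p(λ) = 0 yields eigenvalues ≈ -6, -5, -3. (A is shown rounded to 4 decimals, so these recover the underlying integer eigenvalues to within that precision.)
Verification: the trace of A = -14 equals the sum of eigenvalues -14, and det(A) ≈ -90.0000 matches the eigenvalue product -90.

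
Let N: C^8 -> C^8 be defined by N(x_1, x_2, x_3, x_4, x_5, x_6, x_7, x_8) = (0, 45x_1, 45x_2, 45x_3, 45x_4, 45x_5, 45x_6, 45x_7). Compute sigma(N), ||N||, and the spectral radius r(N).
sigma(N) = {0}; ||N|| = 45; r(N) = 0. (N is nilpotent with N^8 = 0.)

On C^8, N is a strictly lower-triangular matrix with 45 on the subdiagonal and zeros elsewhere, so its characteristic polynomial is lambda^8 and every eigenvalue is 0: sigma(N) = {0}. For the operator norm, N e_i = 45e_{i+1} for i = 1, ..., 7 and N e_8 = 0, so the singular values of N are 45 (with multiplicity 7) and 0; hence ||N|| = 45. The spectral radius r(N) = max|lambda| = 0. Note ||N|| > r(N) — characteristic of non-normal nilpotent operators. Indeed N^8 = 0.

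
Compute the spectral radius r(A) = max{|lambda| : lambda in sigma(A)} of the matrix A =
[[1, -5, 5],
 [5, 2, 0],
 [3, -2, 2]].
r(A) ≈ 4.9445

The eigenvalues of A are the roots of its characteristic polynomial. With M = A (coefficients from the trace, the sum of principal 2x2 minors, and det A):
  p(λ) = det(λ I - M) = λ^3 - 5λ^2 + 18λ + 26.
No integer candidate from the rational root theorem (±divisors of 26) is a root, so the roots are irrational. The cubic discriminant is Δ = -62600 < 0, so there is one real root and a complex-conjugate pair. p(-2) = -38 and p(-1) = 2 have opposite signs, so a root lies in (-2, -1); Newton's method refines it to λ ≈ -1.0635. Dividing out (λ - (-1.0635)) leaves approximately λ^2 - 6.0635λ + 24.4483. For λ^2 - 6.0635λ + 24.4483 the discriminant is -61.0276. It is negative, so the remaining roots are the complex-conjugate pair λ ≈ 3.0317 ± 3.906i. Their product equals the constant term, so |λ|^2 ≈ 24.4483 and |λ| ≈ 4.9445.
Thus the eigenvalues (to 4 decimals) are -1.0635 (modulus 1.0635); 3.0317 ± 3.906i (modulus 4.9445). The spectral radius is the largest modulus: r(A) ≈ 4.9445. (Cross-check: r(A) ≤ ||A||_2 ≈ 7.9125; equality holds whenever A is normal, though it can also hold for some non-normal A.)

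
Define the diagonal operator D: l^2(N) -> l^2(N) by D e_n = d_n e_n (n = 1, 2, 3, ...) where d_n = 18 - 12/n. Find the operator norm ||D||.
||D|| = 18

For a diagonal operator on l^2 with entries d_n, ||D|| = sup_n |d_n|. Here d_1 = 6, d_2 = 12, ..., and d_n = 18 - 12/n increases monotonically toward 18. All terms lie in [6, 18), so |d_n| = d_n and the supremum is the limit 18, which is not attained by any individual d_n. Hence ||D|| = 18.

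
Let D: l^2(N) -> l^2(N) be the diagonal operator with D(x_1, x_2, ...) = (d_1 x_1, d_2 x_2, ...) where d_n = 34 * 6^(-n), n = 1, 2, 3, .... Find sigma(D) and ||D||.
sigma(D) = {34 * 6^(-n) : n ≥ 1} ∪ {0}; ||D|| = 17/3

A bounded diagonal operator on l^2 with diagonal entries d_n has spectrum equal to the closure of {d_n : n ≥ 1}: every d_n is an eigenvalue (with eigenvector e_n), so {d_n} ⊂ sigma(D); the spectrum is closed, so its closure is too; and for lambda not in the closure, (D - lambda I) has bounded inverse (the diagonal entries 1/(d_n - lambda) are bounded). For our sequence d_n = 34 * 6^(-n), n = 1, 2, 3, ...:
  - {d_n} = {34 * 6^(-n) : n ≥ 1}; the only limit point is 0
  - closure = {34 * 6^(-n) : n ≥ 1} ∪ {0}
For the norm: a diagonal operator has ||D|| = sup_n |d_n|. Here d_n = 34 * 6^(-n) is positive and decreasing, so sup_n |d_n| = d_1 = 34/6 = 17/3. So ||D|| = 17/3.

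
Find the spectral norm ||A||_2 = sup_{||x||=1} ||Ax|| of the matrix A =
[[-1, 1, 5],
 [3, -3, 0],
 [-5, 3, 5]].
||A||_2 ≈ 9.3647 (= sqrt(largest eigenvalue of A^T A))

||A||_2 = sigma_max(A) = sqrt(lambda_max(A^T A)). Form the symmetric matrix M = A^T A =
[[35, -25, -30],
 [-25, 19, 20],
 [-30, 20, 50]].
Its characteristic polynomial (trace, sum of principal 2x2 minors, determinant of M give the coefficients) is
  p(λ) = det(λ I - M) = λ^3 - 104λ^2 + 1440λ - 900.
No integer candidate from the rational root theorem (±divisors of 900) is a root, so the roots are irrational. The cubic discriminant is Δ = 8838853200 > 0, so there are three distinct real roots. p(0) = -900 and p(1) = 437 have opposite signs, so a root lies in (0, 1); Newton's method refines it to λ ≈ 0.6559. p(15) = 675 and p(16) = -388 have opposite signs, so a root lies in (15, 16); Newton's method refines it to λ ≈ 15.6473. p(87) = -4293 and p(88) = 1916 have opposite signs, so a root lies in (87, 88); Newton's method refines it to λ ≈ 87.6968. Check (Vieta): the three roots sum to 104, matching tr M = 104.
So the eigenvalues of A^T A are ≈ 0.6559, 15.6473, 87.6968 (all ≥ 0, as they must be for A^T A). The largest is λ_max ≈ 87.6968, hence ||A||_2 = sqrt(λ_max) ≈ 9.3647.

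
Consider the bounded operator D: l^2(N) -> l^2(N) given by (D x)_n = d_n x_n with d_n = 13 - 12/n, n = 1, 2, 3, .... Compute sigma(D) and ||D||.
sigma(D) = {13 - 12/n : n ≥ 1} ∪ {13}; ||D|| = 13

A bounded diagonal operator on l^2 with diagonal entries d_n has spectrum equal to the closure of {d_n : n ≥ 1}: every d_n is an eigenvalue (with eigenvector e_n), so {d_n} ⊂ sigma(D); the spectrum is closed, so its closure is too; and for lambda not in the closure, (D - lambda I) has bounded inverse (the diagonal entries 1/(d_n - lambda) are bounded). For our sequence d_n = 13 - 12/n, n = 1, 2, 3, ...:
  - {d_n} = {13 - 12/n : n ≥ 1}; the only limit point is 13
  - closure = {13 - 12/n : n ≥ 1} ∪ {13}
For the norm: a diagonal operator has ||D|| = sup_n |d_n|. Here d_n = 13 - 12/n increases monotonically from d_1 = 1 toward 13, with all terms in [1, 13); so sup_n |d_n| = 13 (the supremum is the limit, not attained). So ||D|| = 13.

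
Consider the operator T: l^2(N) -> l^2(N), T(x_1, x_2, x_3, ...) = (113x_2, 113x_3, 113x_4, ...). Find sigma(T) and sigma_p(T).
sigma(T) = closed disk {z in C : |z| ≤ 113}; sigma_p(T) = open disk {z in C : |z| < 113}

Note T = 113·V where V is the unit left shift (V x)_k = x_{k+1}; so sigma(T) = 113·sigma(V) and ||T|| = 113||V||. ||T x||^2 = 12769sum_{k≥2} |x_k|^2 ≤ 12769||x||^2, with equality on {x : x_1 = 0}, so ||T|| = 113. For any lambda with |lambda| < 113, set r = lambda/113 (|r| < 1); the vector x = (1, r, r^2, ...) is in l^2 and satisfies T x = 113(r, r^2, ...) = lambda x, so lambda is an eigenvalue. On the boundary |lambda| = 113 the geometric series diverges, so no l^2 eigenvector exists, but these lambda lie in the approximate point spectrum. Hence sigma(T) is the closed disk of radius 113 and sigma_p(T) is the open disk.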